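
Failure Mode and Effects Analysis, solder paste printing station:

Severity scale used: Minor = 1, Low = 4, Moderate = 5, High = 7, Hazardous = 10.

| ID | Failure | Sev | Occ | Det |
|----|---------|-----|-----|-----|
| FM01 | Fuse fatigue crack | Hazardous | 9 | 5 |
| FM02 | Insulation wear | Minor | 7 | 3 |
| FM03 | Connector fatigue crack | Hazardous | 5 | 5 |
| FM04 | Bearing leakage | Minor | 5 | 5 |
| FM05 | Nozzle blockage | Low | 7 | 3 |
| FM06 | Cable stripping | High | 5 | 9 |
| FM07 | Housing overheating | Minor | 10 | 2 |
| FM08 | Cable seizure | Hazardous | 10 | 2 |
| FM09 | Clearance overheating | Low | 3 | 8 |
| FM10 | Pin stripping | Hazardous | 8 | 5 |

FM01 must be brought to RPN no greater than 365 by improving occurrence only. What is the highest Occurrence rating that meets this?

FM01: S=10, O=9, D=5 → current RPN = 450.
Fixed product = 50. Need 50 × O ≤ 365, so O ≤ 365/50 = 7.30.
Maximum integer Occurrence rating = 7 (gives RPN 350; O=8 would give 400 > 365).

7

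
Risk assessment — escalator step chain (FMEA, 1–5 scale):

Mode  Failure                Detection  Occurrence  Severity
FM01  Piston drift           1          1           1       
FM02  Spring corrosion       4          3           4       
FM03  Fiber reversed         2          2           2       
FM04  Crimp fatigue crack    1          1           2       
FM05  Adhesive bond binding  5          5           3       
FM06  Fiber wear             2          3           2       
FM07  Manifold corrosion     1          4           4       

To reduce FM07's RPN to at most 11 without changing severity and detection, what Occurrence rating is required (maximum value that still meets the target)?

FM07: S=4, O=4, D=1 → current RPN = 16.
Fixed product = 4. Need 4 × O ≤ 11, so O ≤ 11/4 = 2.75.
Maximum integer Occurrence rating = 2 (gives RPN 8; O=3 would give 12 > 11).

2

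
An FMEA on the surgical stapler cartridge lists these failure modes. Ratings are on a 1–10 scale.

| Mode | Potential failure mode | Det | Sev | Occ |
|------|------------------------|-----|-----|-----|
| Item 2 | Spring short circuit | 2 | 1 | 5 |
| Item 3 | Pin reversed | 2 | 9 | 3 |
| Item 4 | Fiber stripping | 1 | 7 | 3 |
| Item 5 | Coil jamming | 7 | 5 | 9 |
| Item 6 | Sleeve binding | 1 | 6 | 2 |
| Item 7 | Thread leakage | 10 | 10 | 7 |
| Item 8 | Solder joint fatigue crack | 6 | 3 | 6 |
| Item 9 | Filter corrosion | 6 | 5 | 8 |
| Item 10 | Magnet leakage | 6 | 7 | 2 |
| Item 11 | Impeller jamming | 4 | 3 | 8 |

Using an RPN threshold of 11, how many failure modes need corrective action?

9

RPN = Severity × Occurrence × Detection:
  Item 2: 1 × 5 × 2 = 10
  Item 3: 9 × 3 × 2 = 54
  Item 4: 7 × 3 × 1 = 21
  Item 5: 5 × 9 × 7 = 315
  Item 6: 6 × 2 × 1 = 12
  Item 7: 10 × 7 × 10 = 700
  Item 8: 3 × 6 × 6 = 108
  Item 9: 5 × 8 × 6 = 240
  Item 10: 7 × 2 × 6 = 84
  Item 11: 3 × 8 × 4 = 96
Modes with RPN ≥ 11: Item 3 (54), Item 4 (21), Item 5 (315), Item 6 (12), Item 7 (700), Item 8 (108), Item 9 (240), Item 10 (84), Item 11 (96) → 9.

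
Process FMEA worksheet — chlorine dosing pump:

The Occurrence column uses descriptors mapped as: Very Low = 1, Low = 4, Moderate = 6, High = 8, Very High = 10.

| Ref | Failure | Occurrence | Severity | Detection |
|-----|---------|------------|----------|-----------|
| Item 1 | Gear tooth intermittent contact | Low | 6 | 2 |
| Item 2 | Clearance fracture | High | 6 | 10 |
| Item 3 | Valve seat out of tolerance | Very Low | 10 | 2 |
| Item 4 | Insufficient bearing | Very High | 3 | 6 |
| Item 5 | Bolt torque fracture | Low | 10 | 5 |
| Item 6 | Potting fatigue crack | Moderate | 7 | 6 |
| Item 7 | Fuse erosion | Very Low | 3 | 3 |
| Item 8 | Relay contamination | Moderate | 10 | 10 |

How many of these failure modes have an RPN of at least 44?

6

RPN = Severity × Occurrence × Detection:
  Item 1: 6 × 4 × 2 = 48
  Item 2: 6 × 8 × 10 = 480
  Item 3: 10 × 1 × 2 = 20
  Item 4: 3 × 10 × 6 = 180
  Item 5: 10 × 4 × 5 = 200
  Item 6: 7 × 6 × 6 = 252
  Item 7: 3 × 1 × 3 = 9
  Item 8: 10 × 6 × 10 = 600
Modes with RPN ≥ 44: Item 1 (48), Item 2 (480), Item 4 (180), Item 5 (200), Item 6 (252), Item 8 (600) → 6.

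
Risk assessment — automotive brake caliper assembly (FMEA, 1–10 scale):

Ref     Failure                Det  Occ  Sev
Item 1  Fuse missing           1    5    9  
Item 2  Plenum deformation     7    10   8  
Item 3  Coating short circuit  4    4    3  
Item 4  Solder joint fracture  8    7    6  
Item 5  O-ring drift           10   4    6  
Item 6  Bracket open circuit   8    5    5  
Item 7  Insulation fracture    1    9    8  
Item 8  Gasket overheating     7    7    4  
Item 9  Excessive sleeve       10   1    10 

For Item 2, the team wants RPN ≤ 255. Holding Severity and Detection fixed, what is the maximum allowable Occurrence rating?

Item 2: S=8, O=10, D=7 → current RPN = 560.
Fixed product = 56. Need 56 × O ≤ 255, so O ≤ 255/56 = 4.55.
Maximum integer Occurrence rating = 4 (gives RPN 224; O=5 would give 280 > 255).

4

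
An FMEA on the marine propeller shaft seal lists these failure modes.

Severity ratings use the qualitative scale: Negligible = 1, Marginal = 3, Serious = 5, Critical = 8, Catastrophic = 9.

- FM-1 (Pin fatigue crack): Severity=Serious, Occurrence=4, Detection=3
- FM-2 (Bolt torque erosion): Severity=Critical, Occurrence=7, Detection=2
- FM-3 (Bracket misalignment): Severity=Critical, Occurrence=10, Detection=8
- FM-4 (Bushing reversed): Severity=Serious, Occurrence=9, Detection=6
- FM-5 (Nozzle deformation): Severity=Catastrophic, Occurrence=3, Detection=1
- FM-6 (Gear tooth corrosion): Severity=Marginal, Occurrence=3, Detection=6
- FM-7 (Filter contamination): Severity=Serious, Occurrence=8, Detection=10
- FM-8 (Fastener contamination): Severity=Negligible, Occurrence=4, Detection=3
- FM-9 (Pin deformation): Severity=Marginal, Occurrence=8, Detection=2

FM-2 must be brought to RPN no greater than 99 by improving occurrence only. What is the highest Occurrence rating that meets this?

FM-2: S=8, O=7, D=2 → current RPN = 112.
Fixed product = 16. Need 16 × O ≤ 99, so O ≤ 99/16 = 6.19.
Maximum integer Occurrence rating = 6 (gives RPN 96; O=7 would give 112 > 99).

6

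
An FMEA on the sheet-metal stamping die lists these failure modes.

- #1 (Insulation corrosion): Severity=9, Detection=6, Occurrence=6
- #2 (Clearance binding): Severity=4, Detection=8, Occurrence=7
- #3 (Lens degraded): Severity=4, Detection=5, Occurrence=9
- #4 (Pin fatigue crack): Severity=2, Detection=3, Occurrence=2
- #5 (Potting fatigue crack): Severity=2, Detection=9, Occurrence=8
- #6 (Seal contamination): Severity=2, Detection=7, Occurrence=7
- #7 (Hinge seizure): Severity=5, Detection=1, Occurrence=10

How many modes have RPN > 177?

3

RPN = Severity × Occurrence × Detection:
  #1: 9 × 6 × 6 = 324
  #2: 4 × 7 × 8 = 224
  #3: 4 × 9 × 5 = 180
  #4: 2 × 2 × 3 = 12
  #5: 2 × 8 × 9 = 144
  #6: 2 × 7 × 7 = 98
  #7: 5 × 10 × 1 = 50
Modes with RPN > 177: #1 (324), #2 (224), #3 (180) → 3.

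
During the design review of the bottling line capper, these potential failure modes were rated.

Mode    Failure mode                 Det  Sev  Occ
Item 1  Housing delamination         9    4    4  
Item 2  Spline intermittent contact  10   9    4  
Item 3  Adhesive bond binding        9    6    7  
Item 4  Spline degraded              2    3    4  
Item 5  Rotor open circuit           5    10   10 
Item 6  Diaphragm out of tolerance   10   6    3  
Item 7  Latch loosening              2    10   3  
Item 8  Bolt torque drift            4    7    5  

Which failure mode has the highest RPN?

Item 5

RPN = Severity × Occurrence × Detection:
  Item 1: 4 × 4 × 9 = 144
  Item 2: 9 × 4 × 10 = 360
  Item 3: 6 × 7 × 9 = 378
  Item 4: 3 × 4 × 2 = 24
  Item 5: 10 × 10 × 5 = 500
  Item 6: 6 × 3 × 10 = 180
  Item 7: 10 × 3 × 2 = 60
  Item 8: 7 × 5 × 4 = 140
Highest RPN is 500 → Item 5.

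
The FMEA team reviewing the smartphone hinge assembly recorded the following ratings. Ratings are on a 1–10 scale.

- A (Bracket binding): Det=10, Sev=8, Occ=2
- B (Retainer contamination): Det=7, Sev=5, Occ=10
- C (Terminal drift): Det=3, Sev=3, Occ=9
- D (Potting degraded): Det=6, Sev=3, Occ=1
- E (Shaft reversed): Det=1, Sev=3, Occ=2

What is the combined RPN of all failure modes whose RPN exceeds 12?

RPN = Severity × Occurrence × Detection:
  A: 8 × 2 × 10 = 160
  B: 5 × 10 × 7 = 350
  C: 3 × 9 × 3 = 81
  D: 3 × 1 × 6 = 18
  E: 3 × 2 × 1 = 6
RPN > 12: A (160), B (350), C (81), D (18).
Sum: 160 + 350 + 81 + 18 = 609.

609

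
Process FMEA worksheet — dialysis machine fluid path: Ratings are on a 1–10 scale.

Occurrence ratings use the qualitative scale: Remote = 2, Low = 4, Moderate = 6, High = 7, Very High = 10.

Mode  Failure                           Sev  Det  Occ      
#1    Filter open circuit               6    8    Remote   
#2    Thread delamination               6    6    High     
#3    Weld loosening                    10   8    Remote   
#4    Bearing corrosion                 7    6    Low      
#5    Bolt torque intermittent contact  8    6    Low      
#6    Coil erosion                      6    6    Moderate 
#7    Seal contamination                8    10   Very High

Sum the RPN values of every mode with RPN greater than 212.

1268

RPN = Severity × Occurrence × Detection:
  #1: 6 × 2 × 8 = 96
  #2: 6 × 7 × 6 = 252
  #3: 10 × 2 × 8 = 160
  #4: 7 × 4 × 6 = 168
  #5: 8 × 4 × 6 = 192
  #6: 6 × 6 × 6 = 216
  #7: 8 × 10 × 10 = 800
RPN > 212: #2 (252), #6 (216), #7 (800).
Sum: 252 + 216 + 800 = 1268.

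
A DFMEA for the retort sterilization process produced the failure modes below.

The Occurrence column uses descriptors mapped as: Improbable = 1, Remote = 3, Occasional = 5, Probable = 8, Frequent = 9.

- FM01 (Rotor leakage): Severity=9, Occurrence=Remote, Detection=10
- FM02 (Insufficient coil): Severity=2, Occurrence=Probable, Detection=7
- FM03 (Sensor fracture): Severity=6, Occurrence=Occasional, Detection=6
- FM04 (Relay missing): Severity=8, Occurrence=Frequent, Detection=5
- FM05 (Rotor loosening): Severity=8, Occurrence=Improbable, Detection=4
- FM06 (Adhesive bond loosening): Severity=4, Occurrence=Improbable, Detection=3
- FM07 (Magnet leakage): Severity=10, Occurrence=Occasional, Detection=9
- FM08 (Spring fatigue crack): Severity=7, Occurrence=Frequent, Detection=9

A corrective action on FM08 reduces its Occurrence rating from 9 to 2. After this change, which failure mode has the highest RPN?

FM07

RPN = Severity × Occurrence × Detection:
  FM01: 9 × 3 × 10 = 270
  FM02: 2 × 8 × 7 = 112
  FM03: 6 × 5 × 6 = 180
  FM04: 8 × 9 × 5 = 360
  FM05: 8 × 1 × 4 = 32
  FM06: 4 × 1 × 3 = 12
  FM07: 10 × 5 × 9 = 450
  FM08: 7 × 9 × 9 = 567
After action: FM08 → 7 × 2 × 9 = 126.
Revised RPNs: FM07=450, FM04=360, FM01=270, FM03=180, FM08=126, FM02=112, FM05=32, FM06=12.
Highest is now FM07 (450).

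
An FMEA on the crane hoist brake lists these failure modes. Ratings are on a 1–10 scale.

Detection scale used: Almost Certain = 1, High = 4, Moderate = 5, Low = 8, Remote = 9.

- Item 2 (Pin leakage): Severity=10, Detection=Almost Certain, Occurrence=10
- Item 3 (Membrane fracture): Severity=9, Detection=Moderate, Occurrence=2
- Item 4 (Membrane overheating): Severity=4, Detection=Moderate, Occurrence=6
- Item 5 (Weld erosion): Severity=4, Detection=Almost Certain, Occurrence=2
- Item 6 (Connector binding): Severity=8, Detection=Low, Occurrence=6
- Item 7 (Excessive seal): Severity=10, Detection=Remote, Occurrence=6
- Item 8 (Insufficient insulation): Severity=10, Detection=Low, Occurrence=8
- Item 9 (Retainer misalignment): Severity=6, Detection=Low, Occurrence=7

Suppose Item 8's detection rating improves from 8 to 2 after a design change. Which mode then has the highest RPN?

RPN = Severity × Occurrence × Detection:
  Item 2: 10 × 10 × 1 = 100
  Item 3: 9 × 2 × 5 = 90
  Item 4: 4 × 6 × 5 = 120
  Item 5: 4 × 2 × 1 = 8
  Item 6: 8 × 6 × 8 = 384
  Item 7: 10 × 6 × 9 = 540
  Item 8: 10 × 8 × 8 = 640
  Item 9: 6 × 7 × 8 = 336
After action: Item 8 → 10 × 8 × 2 = 160.
Revised RPNs: Item 7=540, Item 6=384, Item 9=336, Item 8=160, Item 4=120, Item 2=100, Item 3=90, Item 5=8.
Highest is now Item 7 (540).

Item 7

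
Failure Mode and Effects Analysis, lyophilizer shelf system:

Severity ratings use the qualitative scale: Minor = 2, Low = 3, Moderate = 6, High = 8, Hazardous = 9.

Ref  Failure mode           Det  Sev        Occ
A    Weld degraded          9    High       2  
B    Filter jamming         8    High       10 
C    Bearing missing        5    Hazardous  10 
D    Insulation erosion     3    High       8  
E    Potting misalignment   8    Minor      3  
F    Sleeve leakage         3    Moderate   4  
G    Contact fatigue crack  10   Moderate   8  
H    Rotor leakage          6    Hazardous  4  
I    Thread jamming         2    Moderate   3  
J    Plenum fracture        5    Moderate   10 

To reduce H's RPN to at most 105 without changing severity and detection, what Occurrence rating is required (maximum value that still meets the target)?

1

H: S=9, O=4, D=6 → current RPN = 216.
Fixed product = 54. Need 54 × O ≤ 105, so O ≤ 105/54 = 1.94.
Maximum integer Occurrence rating = 1 (gives RPN 54; O=2 would give 108 > 105).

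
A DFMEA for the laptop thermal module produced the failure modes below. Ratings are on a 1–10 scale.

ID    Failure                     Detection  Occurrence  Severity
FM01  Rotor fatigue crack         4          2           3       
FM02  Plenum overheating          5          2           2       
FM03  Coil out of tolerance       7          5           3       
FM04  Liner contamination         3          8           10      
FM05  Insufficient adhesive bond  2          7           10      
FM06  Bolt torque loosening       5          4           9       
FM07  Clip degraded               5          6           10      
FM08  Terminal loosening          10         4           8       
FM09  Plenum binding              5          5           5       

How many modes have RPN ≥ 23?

8

RPN = Severity × Occurrence × Detection:
  FM01: 3 × 2 × 4 = 24
  FM02: 2 × 2 × 5 = 20
  FM03: 3 × 5 × 7 = 105
  FM04: 10 × 8 × 3 = 240
  FM05: 10 × 7 × 2 = 140
  FM06: 9 × 4 × 5 = 180
  FM07: 10 × 6 × 5 = 300
  FM08: 8 × 4 × 10 = 320
  FM09: 5 × 5 × 5 = 125
Modes with RPN ≥ 23: FM01 (24), FM03 (105), FM04 (240), FM05 (140), FM06 (180), FM07 (300), FM08 (320), FM09 (125) → 8.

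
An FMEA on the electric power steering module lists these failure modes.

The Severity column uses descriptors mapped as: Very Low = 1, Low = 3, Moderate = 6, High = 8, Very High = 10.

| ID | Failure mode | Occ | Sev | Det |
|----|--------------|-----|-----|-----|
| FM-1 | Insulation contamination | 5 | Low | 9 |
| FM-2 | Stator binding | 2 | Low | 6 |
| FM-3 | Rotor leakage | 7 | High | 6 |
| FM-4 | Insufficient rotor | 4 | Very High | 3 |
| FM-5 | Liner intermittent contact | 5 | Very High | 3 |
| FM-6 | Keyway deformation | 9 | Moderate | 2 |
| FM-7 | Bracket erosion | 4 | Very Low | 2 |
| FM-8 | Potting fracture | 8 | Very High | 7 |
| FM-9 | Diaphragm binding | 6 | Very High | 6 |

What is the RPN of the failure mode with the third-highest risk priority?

336

RPN = Severity × Occurrence × Detection:
  FM-1: 3 × 5 × 9 = 135
  FM-2: 3 × 2 × 6 = 36
  FM-3: 8 × 7 × 6 = 336
  FM-4: 10 × 4 × 3 = 120
  FM-5: 10 × 5 × 3 = 150
  FM-6: 6 × 9 × 2 = 108
  FM-7: 1 × 4 × 2 = 8
  FM-8: 10 × 8 × 7 = 560
  FM-9: 10 × 6 × 6 = 360
Sorted descending: 560, 360, 336, 150, 135, 120, 108, 36, 8.
The third-highest RPN is 336 (FM-3).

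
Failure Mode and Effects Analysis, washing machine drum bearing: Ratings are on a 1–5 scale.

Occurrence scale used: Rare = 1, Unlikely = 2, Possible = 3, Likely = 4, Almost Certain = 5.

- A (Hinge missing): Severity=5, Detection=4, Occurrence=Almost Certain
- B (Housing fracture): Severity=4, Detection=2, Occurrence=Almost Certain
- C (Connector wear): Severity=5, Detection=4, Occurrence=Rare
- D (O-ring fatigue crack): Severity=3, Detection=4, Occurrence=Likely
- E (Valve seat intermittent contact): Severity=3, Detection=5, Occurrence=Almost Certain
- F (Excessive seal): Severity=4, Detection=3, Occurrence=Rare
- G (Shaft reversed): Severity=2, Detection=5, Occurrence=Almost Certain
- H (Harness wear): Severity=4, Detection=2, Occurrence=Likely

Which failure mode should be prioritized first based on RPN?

A

RPN = Severity × Occurrence × Detection:
  A: 5 × 5 × 4 = 100
  B: 4 × 5 × 2 = 40
  C: 5 × 1 × 4 = 20
  D: 3 × 4 × 4 = 48
  E: 3 × 5 × 5 = 75
  F: 4 × 1 × 3 = 12
  G: 2 × 5 × 5 = 50
  H: 4 × 4 × 2 = 32
Highest RPN is 100 → A.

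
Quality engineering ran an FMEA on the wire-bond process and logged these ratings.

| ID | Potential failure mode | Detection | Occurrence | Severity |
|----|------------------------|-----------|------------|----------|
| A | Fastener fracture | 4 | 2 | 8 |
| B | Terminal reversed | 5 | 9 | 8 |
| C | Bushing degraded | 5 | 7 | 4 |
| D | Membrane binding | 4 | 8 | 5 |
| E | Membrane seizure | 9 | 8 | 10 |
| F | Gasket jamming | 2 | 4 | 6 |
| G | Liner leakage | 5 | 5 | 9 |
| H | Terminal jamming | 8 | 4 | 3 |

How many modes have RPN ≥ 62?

RPN = Severity × Occurrence × Detection:
  A: 8 × 2 × 4 = 64
  B: 8 × 9 × 5 = 360
  C: 4 × 7 × 5 = 140
  D: 5 × 8 × 4 = 160
  E: 10 × 8 × 9 = 720
  F: 6 × 4 × 2 = 48
  G: 9 × 5 × 5 = 225
  H: 3 × 4 × 8 = 96
Modes with RPN ≥ 62: A (64), B (360), C (140), D (160), E (720), G (225), H (96) → 7.

7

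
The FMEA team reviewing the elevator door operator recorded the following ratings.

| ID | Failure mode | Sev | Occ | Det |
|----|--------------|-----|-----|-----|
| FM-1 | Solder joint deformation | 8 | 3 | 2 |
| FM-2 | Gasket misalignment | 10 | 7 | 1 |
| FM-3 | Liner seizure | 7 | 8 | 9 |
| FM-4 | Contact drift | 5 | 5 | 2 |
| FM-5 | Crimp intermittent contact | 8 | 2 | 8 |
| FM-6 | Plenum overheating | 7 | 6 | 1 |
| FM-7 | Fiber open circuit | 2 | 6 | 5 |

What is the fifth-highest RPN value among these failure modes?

RPN = Severity × Occurrence × Detection:
  FM-1: 8 × 3 × 2 = 48
  FM-2: 10 × 7 × 1 = 70
  FM-3: 7 × 8 × 9 = 504
  FM-4: 5 × 5 × 2 = 50
  FM-5: 8 × 2 × 8 = 128
  FM-6: 7 × 6 × 1 = 42
  FM-7: 2 × 6 × 5 = 60
Sorted descending: 504, 128, 70, 60, 50, 48, 42.
The fifth-highest RPN is 50 (FM-4).

50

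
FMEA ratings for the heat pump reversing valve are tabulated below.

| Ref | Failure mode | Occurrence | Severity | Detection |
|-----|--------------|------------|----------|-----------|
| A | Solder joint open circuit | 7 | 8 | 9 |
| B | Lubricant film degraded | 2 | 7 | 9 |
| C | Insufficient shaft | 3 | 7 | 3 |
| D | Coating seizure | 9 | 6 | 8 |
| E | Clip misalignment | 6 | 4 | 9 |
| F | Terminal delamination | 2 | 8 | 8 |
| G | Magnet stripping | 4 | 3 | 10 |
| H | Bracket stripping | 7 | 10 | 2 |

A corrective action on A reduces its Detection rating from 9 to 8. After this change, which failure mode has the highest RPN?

RPN = Severity × Occurrence × Detection:
  A: 8 × 7 × 9 = 504
  B: 7 × 2 × 9 = 126
  C: 7 × 3 × 3 = 63
  D: 6 × 9 × 8 = 432
  E: 4 × 6 × 9 = 216
  F: 8 × 2 × 8 = 128
  G: 3 × 4 × 10 = 120
  H: 10 × 7 × 2 = 140
After action: A → 8 × 7 × 8 = 448.
Revised RPNs: A=448, D=432, E=216, H=140, F=128, B=126, G=120, C=63.
Highest is now A (448).

A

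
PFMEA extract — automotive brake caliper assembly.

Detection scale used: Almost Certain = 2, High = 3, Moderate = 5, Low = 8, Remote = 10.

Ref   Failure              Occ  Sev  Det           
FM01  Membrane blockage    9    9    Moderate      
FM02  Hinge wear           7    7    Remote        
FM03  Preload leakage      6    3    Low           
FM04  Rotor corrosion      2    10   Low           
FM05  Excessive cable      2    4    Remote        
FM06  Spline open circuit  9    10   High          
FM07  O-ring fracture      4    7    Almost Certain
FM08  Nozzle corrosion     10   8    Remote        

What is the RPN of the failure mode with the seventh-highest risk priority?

RPN = Severity × Occurrence × Detection:
  FM01: 9 × 9 × 5 = 405
  FM02: 7 × 7 × 10 = 490
  FM03: 3 × 6 × 8 = 144
  FM04: 10 × 2 × 8 = 160
  FM05: 4 × 2 × 10 = 80
  FM06: 10 × 9 × 3 = 270
  FM07: 7 × 4 × 2 = 56
  FM08: 8 × 10 × 10 = 800
Sorted descending: 800, 490, 405, 270, 160, 144, 80, 56.
The seventh-highest RPN is 80 (FM05).

80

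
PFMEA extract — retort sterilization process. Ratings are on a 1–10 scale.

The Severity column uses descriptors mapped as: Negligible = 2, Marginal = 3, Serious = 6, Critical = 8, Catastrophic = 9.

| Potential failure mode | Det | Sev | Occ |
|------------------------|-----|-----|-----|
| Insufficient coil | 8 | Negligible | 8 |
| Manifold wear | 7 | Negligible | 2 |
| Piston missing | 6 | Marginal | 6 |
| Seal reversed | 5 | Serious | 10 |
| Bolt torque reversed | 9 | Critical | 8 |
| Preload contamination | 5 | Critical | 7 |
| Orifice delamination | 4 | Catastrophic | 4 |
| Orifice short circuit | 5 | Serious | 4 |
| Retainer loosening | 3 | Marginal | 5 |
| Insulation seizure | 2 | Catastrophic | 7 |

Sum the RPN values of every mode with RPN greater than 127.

1428

RPN = Severity × Occurrence × Detection:
  Insufficient coil: 2 × 8 × 8 = 128
  Manifold wear: 2 × 2 × 7 = 28
  Piston missing: 3 × 6 × 6 = 108
  Seal reversed: 6 × 10 × 5 = 300
  Bolt torque reversed: 8 × 8 × 9 = 576
  Preload contamination: 8 × 7 × 5 = 280
  Orifice delamination: 9 × 4 × 4 = 144
  Orifice short circuit: 6 × 4 × 5 = 120
  Retainer loosening: 3 × 5 × 3 = 45
  Insulation seizure: 9 × 7 × 2 = 126
RPN > 127: Insufficient coil (128), Seal reversed (300), Bolt torque reversed (576), Preload contamination (280), Orifice delamination (144).
Sum: 128 + 300 + 576 + 280 + 144 = 1428.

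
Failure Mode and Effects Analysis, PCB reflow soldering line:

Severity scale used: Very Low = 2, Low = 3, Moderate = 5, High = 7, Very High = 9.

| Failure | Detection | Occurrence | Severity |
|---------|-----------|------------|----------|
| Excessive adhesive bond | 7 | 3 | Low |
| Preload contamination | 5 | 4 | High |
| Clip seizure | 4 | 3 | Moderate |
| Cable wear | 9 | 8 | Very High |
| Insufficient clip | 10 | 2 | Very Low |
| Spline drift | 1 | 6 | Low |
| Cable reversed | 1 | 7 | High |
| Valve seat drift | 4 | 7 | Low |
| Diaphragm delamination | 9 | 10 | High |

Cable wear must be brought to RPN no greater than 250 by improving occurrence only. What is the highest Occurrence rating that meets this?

Cable wear: S=9, O=8, D=9 → current RPN = 648.
Fixed product = 81. Need 81 × O ≤ 250, so O ≤ 250/81 = 3.09.
Maximum integer Occurrence rating = 3 (gives RPN 243; O=4 would give 324 > 250).

3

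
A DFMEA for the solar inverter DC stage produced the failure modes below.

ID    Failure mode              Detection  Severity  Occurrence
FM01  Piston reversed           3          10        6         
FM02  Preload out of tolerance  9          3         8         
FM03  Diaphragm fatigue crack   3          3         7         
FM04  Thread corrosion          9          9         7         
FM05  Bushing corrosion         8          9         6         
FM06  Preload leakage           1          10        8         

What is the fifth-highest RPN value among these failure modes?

RPN = Severity × Occurrence × Detection:
  FM01: 10 × 6 × 3 = 180
  FM02: 3 × 8 × 9 = 216
  FM03: 3 × 7 × 3 = 63
  FM04: 9 × 7 × 9 = 567
  FM05: 9 × 6 × 8 = 432
  FM06: 10 × 8 × 1 = 80
Sorted descending: 567, 432, 216, 180, 80, 63.
The fifth-highest RPN is 80 (FM06).

80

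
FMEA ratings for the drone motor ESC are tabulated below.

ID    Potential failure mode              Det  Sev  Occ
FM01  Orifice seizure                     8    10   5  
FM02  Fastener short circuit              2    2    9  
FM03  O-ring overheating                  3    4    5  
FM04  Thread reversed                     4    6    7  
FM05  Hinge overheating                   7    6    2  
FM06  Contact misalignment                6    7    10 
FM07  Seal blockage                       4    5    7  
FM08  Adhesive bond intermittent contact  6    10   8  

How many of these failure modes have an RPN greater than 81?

6

RPN = Severity × Occurrence × Detection:
  FM01: 10 × 5 × 8 = 400
  FM02: 2 × 9 × 2 = 36
  FM03: 4 × 5 × 3 = 60
  FM04: 6 × 7 × 4 = 168
  FM05: 6 × 2 × 7 = 84
  FM06: 7 × 10 × 6 = 420
  FM07: 5 × 7 × 4 = 140
  FM08: 10 × 8 × 6 = 480
Modes with RPN > 81: FM01 (400), FM04 (168), FM05 (84), FM06 (420), FM07 (140), FM08 (480) → 6.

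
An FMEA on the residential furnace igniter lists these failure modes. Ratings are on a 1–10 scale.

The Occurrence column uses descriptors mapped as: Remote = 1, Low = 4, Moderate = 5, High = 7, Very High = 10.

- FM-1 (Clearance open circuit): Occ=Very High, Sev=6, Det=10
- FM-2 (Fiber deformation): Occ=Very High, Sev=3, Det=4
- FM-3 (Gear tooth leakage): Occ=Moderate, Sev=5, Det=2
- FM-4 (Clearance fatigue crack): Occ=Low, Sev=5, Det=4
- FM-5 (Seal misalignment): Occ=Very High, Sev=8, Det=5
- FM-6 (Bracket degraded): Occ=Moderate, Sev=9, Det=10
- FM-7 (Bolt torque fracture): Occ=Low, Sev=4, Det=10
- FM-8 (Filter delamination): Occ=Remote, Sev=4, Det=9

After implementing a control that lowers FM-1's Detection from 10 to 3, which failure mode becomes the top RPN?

FM-6

RPN = Severity × Occurrence × Detection:
  FM-1: 6 × 10 × 10 = 600
  FM-2: 3 × 10 × 4 = 120
  FM-3: 5 × 5 × 2 = 50
  FM-4: 5 × 4 × 4 = 80
  FM-5: 8 × 10 × 5 = 400
  FM-6: 9 × 5 × 10 = 450
  FM-7: 4 × 4 × 10 = 160
  FM-8: 4 × 1 × 9 = 36
After action: FM-1 → 6 × 10 × 3 = 180.
Revised RPNs: FM-6=450, FM-5=400, FM-1=180, FM-7=160, FM-2=120, FM-4=80, FM-3=50, FM-8=36.
Highest is now FM-6 (450).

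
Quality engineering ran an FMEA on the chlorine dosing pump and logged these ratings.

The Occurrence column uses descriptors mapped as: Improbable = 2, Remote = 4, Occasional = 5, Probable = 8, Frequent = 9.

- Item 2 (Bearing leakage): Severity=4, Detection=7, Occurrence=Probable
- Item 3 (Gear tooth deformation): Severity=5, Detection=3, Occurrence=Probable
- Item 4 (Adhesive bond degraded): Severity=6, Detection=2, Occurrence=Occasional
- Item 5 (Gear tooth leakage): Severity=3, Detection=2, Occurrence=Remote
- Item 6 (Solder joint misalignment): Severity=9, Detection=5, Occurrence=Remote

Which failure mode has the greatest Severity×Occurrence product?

Criticality = Severity × Occurrence:
  Item 2: 4 × 8 = 32
  Item 3: 5 × 8 = 40
  Item 4: 6 × 5 = 30
  Item 5: 3 × 4 = 12
  Item 6: 9 × 4 = 36
Highest criticality is 40 → Item 3.

Item 3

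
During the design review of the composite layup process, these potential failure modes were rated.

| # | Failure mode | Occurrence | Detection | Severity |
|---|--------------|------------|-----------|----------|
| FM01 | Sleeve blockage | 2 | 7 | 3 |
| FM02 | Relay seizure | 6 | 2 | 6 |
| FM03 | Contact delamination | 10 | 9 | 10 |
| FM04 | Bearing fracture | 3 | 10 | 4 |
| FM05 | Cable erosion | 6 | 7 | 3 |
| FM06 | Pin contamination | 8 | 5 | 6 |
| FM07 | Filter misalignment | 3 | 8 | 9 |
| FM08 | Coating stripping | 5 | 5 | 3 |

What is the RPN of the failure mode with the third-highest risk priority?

RPN = Severity × Occurrence × Detection:
  FM01: 3 × 2 × 7 = 42
  FM02: 6 × 6 × 2 = 72
  FM03: 10 × 10 × 9 = 900
  FM04: 4 × 3 × 10 = 120
  FM05: 3 × 6 × 7 = 126
  FM06: 6 × 8 × 5 = 240
  FM07: 9 × 3 × 8 = 216
  FM08: 3 × 5 × 5 = 75
Sorted descending: 900, 240, 216, 126, 120, 75, 72, 42.
The third-highest RPN is 216 (FM07).

216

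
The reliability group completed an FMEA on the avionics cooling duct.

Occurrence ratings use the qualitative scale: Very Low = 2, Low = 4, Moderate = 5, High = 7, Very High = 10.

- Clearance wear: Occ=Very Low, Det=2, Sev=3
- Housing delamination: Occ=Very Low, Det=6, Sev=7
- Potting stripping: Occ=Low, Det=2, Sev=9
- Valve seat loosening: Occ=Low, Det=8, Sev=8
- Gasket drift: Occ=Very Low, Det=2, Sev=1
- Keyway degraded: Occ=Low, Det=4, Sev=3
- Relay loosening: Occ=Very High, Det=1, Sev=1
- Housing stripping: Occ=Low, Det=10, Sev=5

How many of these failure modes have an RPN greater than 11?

RPN = Severity × Occurrence × Detection:
  Clearance wear: 3 × 2 × 2 = 12
  Housing delamination: 7 × 2 × 6 = 84
  Potting stripping: 9 × 4 × 2 = 72
  Valve seat loosening: 8 × 4 × 8 = 256
  Gasket drift: 1 × 2 × 2 = 4
  Keyway degraded: 3 × 4 × 4 = 48
  Relay loosening: 1 × 10 × 1 = 10
  Housing stripping: 5 × 4 × 10 = 200
Modes with RPN > 11: Clearance wear (12), Housing delamination (84), Potting stripping (72), Valve seat loosening (256), Keyway degraded (48), Housing stripping (200) → 6.

6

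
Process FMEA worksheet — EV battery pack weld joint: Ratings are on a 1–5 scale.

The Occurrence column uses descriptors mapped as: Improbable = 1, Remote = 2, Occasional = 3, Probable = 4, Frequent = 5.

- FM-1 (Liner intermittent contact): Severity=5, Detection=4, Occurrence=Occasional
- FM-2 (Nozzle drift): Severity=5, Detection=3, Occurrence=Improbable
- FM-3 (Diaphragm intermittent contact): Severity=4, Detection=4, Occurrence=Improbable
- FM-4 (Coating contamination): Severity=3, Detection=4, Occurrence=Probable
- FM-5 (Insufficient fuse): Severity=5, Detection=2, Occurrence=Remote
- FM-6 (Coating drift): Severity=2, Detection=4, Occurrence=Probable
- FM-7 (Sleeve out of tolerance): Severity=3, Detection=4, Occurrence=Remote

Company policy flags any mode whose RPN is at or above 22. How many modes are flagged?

RPN = Severity × Occurrence × Detection:
  FM-1: 5 × 3 × 4 = 60
  FM-2: 5 × 1 × 3 = 15
  FM-3: 4 × 1 × 4 = 16
  FM-4: 3 × 4 × 4 = 48
  FM-5: 5 × 2 × 2 = 20
  FM-6: 2 × 4 × 4 = 32
  FM-7: 3 × 2 × 4 = 24
Modes with RPN ≥ 22: FM-1 (60), FM-4 (48), FM-6 (32), FM-7 (24) → 4.

4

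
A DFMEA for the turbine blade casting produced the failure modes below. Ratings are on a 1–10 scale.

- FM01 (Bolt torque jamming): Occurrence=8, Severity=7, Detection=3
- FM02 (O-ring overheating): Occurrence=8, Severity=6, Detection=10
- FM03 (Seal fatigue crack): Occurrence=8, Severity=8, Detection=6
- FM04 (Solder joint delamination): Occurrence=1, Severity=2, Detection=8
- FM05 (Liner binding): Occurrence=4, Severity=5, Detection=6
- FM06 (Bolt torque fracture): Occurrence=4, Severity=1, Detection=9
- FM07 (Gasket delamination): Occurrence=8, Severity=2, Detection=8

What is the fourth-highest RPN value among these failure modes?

128

RPN = Severity × Occurrence × Detection:
  FM01: 7 × 8 × 3 = 168
  FM02: 6 × 8 × 10 = 480
  FM03: 8 × 8 × 6 = 384
  FM04: 2 × 1 × 8 = 16
  FM05: 5 × 4 × 6 = 120
  FM06: 1 × 4 × 9 = 36
  FM07: 2 × 8 × 8 = 128
Sorted descending: 480, 384, 168, 128, 120, 36, 16.
The fourth-highest RPN is 128 (FM07).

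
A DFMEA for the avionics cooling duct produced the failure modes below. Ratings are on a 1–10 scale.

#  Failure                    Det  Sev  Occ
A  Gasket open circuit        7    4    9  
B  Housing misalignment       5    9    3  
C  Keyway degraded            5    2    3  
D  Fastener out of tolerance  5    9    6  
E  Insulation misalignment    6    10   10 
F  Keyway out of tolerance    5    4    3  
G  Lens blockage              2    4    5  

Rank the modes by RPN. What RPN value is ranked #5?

RPN = Severity × Occurrence × Detection:
  A: 4 × 9 × 7 = 252
  B: 9 × 3 × 5 = 135
  C: 2 × 3 × 5 = 30
  D: 9 × 6 × 5 = 270
  E: 10 × 10 × 6 = 600
  F: 4 × 3 × 5 = 60
  G: 4 × 5 × 2 = 40
Sorted descending: 600, 270, 252, 135, 60, 40, 30.
The fifth-highest RPN is 60 (F).

60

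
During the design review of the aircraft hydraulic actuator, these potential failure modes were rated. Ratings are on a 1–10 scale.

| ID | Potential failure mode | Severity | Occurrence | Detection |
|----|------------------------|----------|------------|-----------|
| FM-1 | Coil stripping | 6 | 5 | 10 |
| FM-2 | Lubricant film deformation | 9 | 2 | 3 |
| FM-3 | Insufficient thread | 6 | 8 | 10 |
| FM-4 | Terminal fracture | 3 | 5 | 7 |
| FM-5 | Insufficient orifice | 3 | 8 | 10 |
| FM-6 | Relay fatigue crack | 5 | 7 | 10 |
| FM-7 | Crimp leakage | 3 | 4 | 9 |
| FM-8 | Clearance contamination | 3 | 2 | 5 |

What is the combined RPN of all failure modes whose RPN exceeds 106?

1478

RPN = Severity × Occurrence × Detection:
  FM-1: 6 × 5 × 10 = 300
  FM-2: 9 × 2 × 3 = 54
  FM-3: 6 × 8 × 10 = 480
  FM-4: 3 × 5 × 7 = 105
  FM-5: 3 × 8 × 10 = 240
  FM-6: 5 × 7 × 10 = 350
  FM-7: 3 × 4 × 9 = 108
  FM-8: 3 × 2 × 5 = 30
RPN > 106: FM-1 (300), FM-3 (480), FM-5 (240), FM-6 (350), FM-7 (108).
Sum: 300 + 480 + 240 + 350 + 108 = 1478.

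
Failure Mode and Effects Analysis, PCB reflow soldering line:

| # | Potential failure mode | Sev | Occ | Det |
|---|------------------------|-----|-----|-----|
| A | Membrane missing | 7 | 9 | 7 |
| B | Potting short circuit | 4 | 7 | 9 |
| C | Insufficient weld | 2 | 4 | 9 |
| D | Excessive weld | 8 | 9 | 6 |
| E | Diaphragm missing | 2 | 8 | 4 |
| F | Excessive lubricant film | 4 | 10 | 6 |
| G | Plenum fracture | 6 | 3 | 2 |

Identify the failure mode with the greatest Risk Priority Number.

RPN = Severity × Occurrence × Detection:
  A: 7 × 9 × 7 = 441
  B: 4 × 7 × 9 = 252
  C: 2 × 4 × 9 = 72
  D: 8 × 9 × 6 = 432
  E: 2 × 8 × 4 = 64
  F: 4 × 10 × 6 = 240
  G: 6 × 3 × 2 = 36
Highest RPN is 441 → A.

A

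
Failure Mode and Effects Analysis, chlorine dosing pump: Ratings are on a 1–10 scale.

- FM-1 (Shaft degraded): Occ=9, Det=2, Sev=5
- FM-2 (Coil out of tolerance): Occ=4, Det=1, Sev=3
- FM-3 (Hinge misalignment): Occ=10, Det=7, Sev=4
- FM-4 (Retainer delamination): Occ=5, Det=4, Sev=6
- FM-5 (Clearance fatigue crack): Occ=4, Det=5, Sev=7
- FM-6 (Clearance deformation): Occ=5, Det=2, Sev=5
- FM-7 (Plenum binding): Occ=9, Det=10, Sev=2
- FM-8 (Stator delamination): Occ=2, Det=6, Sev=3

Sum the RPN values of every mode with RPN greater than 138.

600

RPN = Severity × Occurrence × Detection:
  FM-1: 5 × 9 × 2 = 90
  FM-2: 3 × 4 × 1 = 12
  FM-3: 4 × 10 × 7 = 280
  FM-4: 6 × 5 × 4 = 120
  FM-5: 7 × 4 × 5 = 140
  FM-6: 5 × 5 × 2 = 50
  FM-7: 2 × 9 × 10 = 180
  FM-8: 3 × 2 × 6 = 36
RPN > 138: FM-3 (280), FM-5 (140), FM-7 (180).
Sum: 280 + 140 + 180 = 600.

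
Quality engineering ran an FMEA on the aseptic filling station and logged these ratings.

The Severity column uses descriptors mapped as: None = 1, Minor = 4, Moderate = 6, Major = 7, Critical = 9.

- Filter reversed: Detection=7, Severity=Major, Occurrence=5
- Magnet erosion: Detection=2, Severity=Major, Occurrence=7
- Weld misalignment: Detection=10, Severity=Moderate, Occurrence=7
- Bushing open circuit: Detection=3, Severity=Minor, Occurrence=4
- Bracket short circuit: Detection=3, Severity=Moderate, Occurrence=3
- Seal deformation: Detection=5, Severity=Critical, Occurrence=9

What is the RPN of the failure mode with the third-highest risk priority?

RPN = Severity × Occurrence × Detection:
  Filter reversed: 7 × 5 × 7 = 245
  Magnet erosion: 7 × 7 × 2 = 98
  Weld misalignment: 6 × 7 × 10 = 420
  Bushing open circuit: 4 × 4 × 3 = 48
  Bracket short circuit: 6 × 3 × 3 = 54
  Seal deformation: 9 × 9 × 5 = 405
Sorted descending: 420, 405, 245, 98, 54, 48.
The third-highest RPN is 245 (Filter reversed).

245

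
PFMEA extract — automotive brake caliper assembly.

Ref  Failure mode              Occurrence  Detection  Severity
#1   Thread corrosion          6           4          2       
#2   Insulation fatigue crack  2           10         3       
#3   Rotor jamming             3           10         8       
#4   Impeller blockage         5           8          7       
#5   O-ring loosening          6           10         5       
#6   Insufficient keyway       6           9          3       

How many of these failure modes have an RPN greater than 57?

5

RPN = Severity × Occurrence × Detection:
  #1: 2 × 6 × 4 = 48
  #2: 3 × 2 × 10 = 60
  #3: 8 × 3 × 10 = 240
  #4: 7 × 5 × 8 = 280
  #5: 5 × 6 × 10 = 300
  #6: 3 × 6 × 9 = 162
Modes with RPN > 57: #2 (60), #3 (240), #4 (280), #5 (300), #6 (162) → 5.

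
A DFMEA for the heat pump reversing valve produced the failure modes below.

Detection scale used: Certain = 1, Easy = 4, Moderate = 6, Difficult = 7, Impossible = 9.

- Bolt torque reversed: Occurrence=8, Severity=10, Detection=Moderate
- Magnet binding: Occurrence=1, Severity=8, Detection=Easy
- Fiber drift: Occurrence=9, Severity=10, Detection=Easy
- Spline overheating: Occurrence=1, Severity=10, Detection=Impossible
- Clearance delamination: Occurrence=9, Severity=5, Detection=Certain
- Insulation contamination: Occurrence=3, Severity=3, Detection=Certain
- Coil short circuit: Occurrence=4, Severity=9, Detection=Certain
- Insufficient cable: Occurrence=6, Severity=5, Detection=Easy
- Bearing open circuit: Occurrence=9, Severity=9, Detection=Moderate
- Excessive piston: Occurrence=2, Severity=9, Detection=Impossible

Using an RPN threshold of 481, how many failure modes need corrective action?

RPN = Severity × Occurrence × Detection:
  Bolt torque reversed: 10 × 8 × 6 = 480
  Magnet binding: 8 × 1 × 4 = 32
  Fiber drift: 10 × 9 × 4 = 360
  Spline overheating: 10 × 1 × 9 = 90
  Clearance delamination: 5 × 9 × 1 = 45
  Insulation contamination: 3 × 3 × 1 = 9
  Coil short circuit: 9 × 4 × 1 = 36
  Insufficient cable: 5 × 6 × 4 = 120
  Bearing open circuit: 9 × 9 × 6 = 486
  Excessive piston: 9 × 2 × 9 = 162
Modes with RPN ≥ 481: Bearing open circuit (486) → 1.

1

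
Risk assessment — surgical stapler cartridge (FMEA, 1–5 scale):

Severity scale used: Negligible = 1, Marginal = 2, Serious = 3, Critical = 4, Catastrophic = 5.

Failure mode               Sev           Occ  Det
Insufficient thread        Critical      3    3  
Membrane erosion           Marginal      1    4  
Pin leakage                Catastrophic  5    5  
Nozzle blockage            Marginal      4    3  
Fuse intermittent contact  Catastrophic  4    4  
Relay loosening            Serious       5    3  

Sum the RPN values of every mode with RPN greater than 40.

RPN = Severity × Occurrence × Detection:
  Insufficient thread: 4 × 3 × 3 = 36
  Membrane erosion: 2 × 1 × 4 = 8
  Pin leakage: 5 × 5 × 5 = 125
  Nozzle blockage: 2 × 4 × 3 = 24
  Fuse intermittent contact: 5 × 4 × 4 = 80
  Relay loosening: 3 × 5 × 3 = 45
RPN > 40: Pin leakage (125), Fuse intermittent contact (80), Relay loosening (45).
Sum: 125 + 80 + 45 = 250.

250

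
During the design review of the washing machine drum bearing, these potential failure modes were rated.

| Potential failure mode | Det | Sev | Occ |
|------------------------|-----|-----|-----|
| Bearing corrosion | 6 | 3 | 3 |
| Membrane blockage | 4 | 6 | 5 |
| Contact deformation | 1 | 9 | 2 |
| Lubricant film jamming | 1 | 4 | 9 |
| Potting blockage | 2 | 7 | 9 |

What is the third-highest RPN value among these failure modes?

54

RPN = Severity × Occurrence × Detection:
  Bearing corrosion: 3 × 3 × 6 = 54
  Membrane blockage: 6 × 5 × 4 = 120
  Contact deformation: 9 × 2 × 1 = 18
  Lubricant film jamming: 4 × 9 × 1 = 36
  Potting blockage: 7 × 9 × 2 = 126
Sorted descending: 126, 120, 54, 36, 18.
The third-highest RPN is 54 (Bearing corrosion).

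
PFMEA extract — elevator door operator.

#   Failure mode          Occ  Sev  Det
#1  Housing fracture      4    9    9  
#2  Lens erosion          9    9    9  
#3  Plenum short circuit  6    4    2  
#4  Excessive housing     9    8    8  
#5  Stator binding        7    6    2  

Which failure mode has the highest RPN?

RPN = Severity × Occurrence × Detection:
  #1: 9 × 4 × 9 = 324
  #2: 9 × 9 × 9 = 729
  #3: 4 × 6 × 2 = 48
  #4: 8 × 9 × 8 = 576
  #5: 6 × 7 × 2 = 84
Highest RPN is 729 → #2.

#2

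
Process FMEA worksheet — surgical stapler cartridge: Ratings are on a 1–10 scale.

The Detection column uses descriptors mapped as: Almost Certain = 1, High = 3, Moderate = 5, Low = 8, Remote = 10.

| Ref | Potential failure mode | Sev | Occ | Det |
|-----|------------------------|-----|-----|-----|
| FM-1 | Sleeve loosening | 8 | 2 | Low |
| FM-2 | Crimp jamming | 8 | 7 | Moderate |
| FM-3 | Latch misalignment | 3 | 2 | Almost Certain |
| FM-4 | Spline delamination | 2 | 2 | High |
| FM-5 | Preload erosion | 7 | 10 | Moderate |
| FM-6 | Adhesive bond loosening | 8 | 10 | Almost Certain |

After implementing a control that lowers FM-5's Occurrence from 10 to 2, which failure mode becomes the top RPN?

FM-2

RPN = Severity × Occurrence × Detection:
  FM-1: 8 × 2 × 8 = 128
  FM-2: 8 × 7 × 5 = 280
  FM-3: 3 × 2 × 1 = 6
  FM-4: 2 × 2 × 3 = 12
  FM-5: 7 × 10 × 5 = 350
  FM-6: 8 × 10 × 1 = 80
After action: FM-5 → 7 × 2 × 5 = 70.
Revised RPNs: FM-2=280, FM-1=128, FM-6=80, FM-5=70, FM-4=12, FM-3=6.
Highest is now FM-2 (280).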